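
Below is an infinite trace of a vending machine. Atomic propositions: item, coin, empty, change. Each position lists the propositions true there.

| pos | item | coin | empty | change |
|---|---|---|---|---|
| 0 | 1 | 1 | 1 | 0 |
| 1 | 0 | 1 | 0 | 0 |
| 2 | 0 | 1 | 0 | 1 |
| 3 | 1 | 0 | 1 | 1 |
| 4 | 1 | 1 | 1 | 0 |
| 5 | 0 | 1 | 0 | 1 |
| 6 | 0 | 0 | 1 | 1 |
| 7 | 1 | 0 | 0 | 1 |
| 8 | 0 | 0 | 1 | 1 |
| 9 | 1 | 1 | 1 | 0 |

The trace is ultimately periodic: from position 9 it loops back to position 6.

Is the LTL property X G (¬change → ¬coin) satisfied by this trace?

The position after 0 is 1; G (¬change → ¬coin) is false there.

Violated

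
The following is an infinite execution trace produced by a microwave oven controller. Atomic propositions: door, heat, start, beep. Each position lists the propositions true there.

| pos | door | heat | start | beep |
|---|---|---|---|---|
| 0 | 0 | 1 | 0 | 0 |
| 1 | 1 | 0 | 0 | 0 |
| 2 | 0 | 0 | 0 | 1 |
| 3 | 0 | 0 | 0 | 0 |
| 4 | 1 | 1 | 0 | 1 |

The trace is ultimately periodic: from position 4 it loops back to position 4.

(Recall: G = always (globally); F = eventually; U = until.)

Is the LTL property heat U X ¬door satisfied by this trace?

Holds

Walking from position 0: X ¬door first holds at position 1, and heat holds at every earlier position along the way, so heat U X ¬door holds.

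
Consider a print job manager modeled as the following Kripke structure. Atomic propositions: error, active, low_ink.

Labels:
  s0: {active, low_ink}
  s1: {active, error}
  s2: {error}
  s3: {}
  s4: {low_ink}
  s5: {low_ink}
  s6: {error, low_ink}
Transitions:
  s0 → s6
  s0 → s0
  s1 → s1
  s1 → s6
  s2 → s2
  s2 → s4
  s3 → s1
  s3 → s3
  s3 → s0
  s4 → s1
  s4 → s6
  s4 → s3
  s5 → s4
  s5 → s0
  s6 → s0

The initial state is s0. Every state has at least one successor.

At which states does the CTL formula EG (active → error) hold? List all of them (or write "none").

States satisfying active → error: {s1, s2, s3, s4, s5, s6}.
States satisfying EG (active → error): {s1, s2, s3, s4, s5}.

{s1, s2, s3, s4, s5}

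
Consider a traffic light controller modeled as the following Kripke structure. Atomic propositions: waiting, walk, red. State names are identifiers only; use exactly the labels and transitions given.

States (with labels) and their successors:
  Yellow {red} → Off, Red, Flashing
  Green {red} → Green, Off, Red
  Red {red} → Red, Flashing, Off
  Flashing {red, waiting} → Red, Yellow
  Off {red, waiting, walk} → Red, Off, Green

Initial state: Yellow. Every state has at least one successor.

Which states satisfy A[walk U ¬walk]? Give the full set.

{Yellow, Green, Red, Flashing}

States satisfying walk: {Off}.
States satisfying ¬walk: {Yellow, Green, Red, Flashing}.
States satisfying A[walk U ¬walk]: {Yellow, Green, Red, Flashing}.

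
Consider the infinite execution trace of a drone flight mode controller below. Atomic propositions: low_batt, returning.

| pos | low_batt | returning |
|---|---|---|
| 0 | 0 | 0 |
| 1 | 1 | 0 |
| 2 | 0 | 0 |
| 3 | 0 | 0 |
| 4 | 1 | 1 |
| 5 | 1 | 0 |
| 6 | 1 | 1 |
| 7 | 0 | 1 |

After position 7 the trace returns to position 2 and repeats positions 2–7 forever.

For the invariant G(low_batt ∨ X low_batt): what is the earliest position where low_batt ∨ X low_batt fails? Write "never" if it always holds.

Check low_batt ∨ X low_batt at each position in order: 0 ✓, 1 ✓.
At position 2 the labels are {} and the next position 3 has {}, so low_batt ∨ X low_batt is false there. This is the first violation.

2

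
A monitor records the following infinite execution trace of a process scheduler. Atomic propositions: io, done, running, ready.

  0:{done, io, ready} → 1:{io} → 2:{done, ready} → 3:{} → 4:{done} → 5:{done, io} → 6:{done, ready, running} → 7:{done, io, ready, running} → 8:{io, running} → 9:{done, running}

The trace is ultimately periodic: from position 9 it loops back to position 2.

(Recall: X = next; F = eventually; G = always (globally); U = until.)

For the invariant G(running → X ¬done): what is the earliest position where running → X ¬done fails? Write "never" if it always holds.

6

Check running → X ¬done at each position in order: 0 ✓, 1 ✓, 2 ✓, 3 ✓, 4 ✓, 5 ✓.
At position 6 the labels are {done, ready, running} and the next position 7 has {done, io, ready, running}, so running → X ¬done is false there. This is the first violation.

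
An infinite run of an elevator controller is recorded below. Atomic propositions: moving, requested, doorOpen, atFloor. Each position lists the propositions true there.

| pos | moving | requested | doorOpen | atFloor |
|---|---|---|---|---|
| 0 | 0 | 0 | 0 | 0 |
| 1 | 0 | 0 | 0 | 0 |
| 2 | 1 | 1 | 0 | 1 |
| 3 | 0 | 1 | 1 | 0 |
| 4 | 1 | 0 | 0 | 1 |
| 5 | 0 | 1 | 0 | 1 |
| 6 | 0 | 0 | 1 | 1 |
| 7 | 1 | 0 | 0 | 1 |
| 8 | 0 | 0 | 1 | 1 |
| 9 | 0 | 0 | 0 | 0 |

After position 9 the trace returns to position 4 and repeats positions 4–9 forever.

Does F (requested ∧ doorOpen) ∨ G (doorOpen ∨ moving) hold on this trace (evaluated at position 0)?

requested ∧ doorOpen holds at position 3, which is reachable from 0, so F (requested ∧ doorOpen) holds.
doorOpen ∨ moving must hold at every position from 0 onward. It fails at position 0, so G (doorOpen ∨ moving) is false.
At position 0: F (requested ∧ doorOpen) is true; G (doorOpen ∨ moving) is false; so F (requested ∧ doorOpen) ∨ G (doorOpen ∨ moving) is true.

Satisfied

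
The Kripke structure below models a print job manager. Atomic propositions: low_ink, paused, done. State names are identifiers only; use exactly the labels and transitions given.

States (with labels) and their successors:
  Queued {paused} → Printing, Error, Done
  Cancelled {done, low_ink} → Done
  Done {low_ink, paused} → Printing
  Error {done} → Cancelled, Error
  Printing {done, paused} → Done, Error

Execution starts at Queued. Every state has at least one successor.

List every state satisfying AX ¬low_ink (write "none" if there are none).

States satisfying ¬low_ink: {Queued, Error, Printing}.
States satisfying AX ¬low_ink: {Done}.

{Done}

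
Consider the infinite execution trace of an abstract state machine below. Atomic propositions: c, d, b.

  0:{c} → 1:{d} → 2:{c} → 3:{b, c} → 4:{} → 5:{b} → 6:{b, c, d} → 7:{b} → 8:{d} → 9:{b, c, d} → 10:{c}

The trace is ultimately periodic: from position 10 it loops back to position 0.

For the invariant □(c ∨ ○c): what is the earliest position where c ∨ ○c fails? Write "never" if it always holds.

4

Check c ∨ ○c at each position in order: 0 ✓, 1 ✓, 2 ✓, 3 ✓.
At position 4 the labels are {} and the next position 5 has {b}, so c ∨ ○c is false there. This is the first violation.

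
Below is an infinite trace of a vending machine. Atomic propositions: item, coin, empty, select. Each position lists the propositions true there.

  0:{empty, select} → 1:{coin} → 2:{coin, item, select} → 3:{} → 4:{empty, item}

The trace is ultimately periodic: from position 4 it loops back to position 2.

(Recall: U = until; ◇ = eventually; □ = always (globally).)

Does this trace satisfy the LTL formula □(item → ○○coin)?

Violated

item → ○○coin must hold at every position from 0 onward. It fails at position 2, so □(item → ○○coin) is false.
Positions where item holds: 2, 4.
Check ○○coin at each: 2→fails, 4→fails.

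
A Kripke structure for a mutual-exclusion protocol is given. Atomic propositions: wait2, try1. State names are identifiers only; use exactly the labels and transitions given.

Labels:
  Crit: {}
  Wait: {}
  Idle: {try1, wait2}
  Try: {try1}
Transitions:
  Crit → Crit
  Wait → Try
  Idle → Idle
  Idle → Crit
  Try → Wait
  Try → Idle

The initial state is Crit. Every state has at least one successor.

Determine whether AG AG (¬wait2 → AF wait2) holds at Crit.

States satisfying AG (¬wait2 → AF wait2): ∅.
States satisfying AG AG (¬wait2 → AF wait2): ∅.
Crit is reachable from Crit and violates AG (¬wait2 → AF wait2), so AG fails at Crit.
Crit ∉ Sat(AG AG (¬wait2 → AF wait2)).

Violated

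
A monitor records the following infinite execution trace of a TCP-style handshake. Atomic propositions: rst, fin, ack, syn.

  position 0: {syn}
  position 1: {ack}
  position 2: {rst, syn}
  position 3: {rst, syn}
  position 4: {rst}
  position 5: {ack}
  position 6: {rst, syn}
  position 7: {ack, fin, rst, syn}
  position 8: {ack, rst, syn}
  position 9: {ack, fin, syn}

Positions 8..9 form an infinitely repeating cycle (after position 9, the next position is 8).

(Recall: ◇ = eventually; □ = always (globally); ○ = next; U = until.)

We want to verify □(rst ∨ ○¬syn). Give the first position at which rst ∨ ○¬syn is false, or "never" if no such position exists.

Check rst ∨ ○¬syn at each position in order: 0 ✓.
At position 1 the labels are {ack} and the next position 2 has {rst, syn}, so rst ∨ ○¬syn is false there. This is the first violation.

1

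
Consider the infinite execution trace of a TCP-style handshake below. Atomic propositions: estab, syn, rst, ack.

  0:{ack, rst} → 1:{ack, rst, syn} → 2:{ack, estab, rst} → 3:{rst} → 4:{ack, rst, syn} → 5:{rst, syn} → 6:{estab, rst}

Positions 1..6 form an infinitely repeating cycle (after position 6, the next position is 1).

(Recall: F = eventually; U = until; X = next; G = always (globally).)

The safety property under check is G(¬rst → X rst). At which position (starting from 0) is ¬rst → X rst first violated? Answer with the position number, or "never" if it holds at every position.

¬rst → X rst holds at every position 0..6, and those are all the positions the trace ever visits, so the invariant G(¬rst → X rst) is never violated.

never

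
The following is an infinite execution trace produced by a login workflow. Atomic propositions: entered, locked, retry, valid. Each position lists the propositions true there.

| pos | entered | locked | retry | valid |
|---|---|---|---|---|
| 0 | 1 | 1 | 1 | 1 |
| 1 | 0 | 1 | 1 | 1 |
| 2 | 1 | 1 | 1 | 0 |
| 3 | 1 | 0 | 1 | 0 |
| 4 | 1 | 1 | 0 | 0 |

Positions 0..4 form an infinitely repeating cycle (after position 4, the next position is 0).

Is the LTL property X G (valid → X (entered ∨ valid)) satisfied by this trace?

The position after 0 is 1; G (valid → X (entered ∨ valid)) is true there.

Satisfied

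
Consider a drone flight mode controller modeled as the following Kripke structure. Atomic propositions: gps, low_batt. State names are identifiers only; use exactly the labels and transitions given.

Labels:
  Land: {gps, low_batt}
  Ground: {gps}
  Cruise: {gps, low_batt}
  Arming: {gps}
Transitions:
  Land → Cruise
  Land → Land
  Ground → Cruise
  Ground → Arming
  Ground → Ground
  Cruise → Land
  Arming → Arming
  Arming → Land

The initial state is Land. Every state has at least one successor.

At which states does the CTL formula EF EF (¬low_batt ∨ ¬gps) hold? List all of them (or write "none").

{Ground, Arming}

States satisfying EF (¬low_batt ∨ ¬gps): {Ground, Arming}.
States satisfying EF EF (¬low_batt ∨ ¬gps): {Ground, Arming}.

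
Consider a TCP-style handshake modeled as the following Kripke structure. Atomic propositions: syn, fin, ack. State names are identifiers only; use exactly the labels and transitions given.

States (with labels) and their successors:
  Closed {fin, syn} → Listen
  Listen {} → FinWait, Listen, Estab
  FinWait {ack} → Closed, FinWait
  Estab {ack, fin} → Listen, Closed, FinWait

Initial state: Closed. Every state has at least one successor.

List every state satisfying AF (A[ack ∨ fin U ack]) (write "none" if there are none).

States satisfying A[ack ∨ fin U ack]: {FinWait, Estab}.
States satisfying AF (A[ack ∨ fin U ack]): {FinWait, Estab}.

{FinWait, Estab}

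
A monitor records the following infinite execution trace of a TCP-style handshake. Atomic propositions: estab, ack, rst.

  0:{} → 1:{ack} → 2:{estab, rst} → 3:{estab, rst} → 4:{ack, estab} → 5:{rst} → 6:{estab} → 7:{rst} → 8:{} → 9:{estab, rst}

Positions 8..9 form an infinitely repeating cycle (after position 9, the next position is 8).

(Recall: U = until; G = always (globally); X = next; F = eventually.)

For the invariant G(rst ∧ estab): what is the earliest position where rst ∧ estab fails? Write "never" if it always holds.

0

At position 0 the labels are {}, so rst ∧ estab is false there. This is the first violation.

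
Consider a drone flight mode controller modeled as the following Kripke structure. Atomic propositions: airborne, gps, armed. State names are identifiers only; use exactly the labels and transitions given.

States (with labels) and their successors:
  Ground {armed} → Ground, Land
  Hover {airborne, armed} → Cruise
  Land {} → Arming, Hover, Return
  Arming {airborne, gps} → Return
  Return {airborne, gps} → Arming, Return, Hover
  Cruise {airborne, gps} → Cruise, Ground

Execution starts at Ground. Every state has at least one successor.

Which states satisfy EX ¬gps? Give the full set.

{Ground, Land, Return, Cruise}

States satisfying ¬gps: {Ground, Hover, Land}.
States satisfying EX ¬gps: {Ground, Land, Return, Cruise}.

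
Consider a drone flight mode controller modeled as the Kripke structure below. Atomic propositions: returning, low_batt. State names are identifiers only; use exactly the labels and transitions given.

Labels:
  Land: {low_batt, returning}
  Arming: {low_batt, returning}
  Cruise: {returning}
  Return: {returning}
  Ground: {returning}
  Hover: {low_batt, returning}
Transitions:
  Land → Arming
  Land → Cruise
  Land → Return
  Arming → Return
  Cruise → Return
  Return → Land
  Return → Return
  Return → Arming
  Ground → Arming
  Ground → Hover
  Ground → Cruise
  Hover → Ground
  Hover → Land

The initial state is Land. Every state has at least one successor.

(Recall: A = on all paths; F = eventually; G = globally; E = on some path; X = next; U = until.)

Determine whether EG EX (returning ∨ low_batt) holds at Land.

Satisfied

States satisfying EX (returning ∨ low_batt): {Land, Arming, Cruise, Return, Ground, Hover}.
States satisfying EG EX (returning ∨ low_batt): {Land, Arming, Cruise, Return, Ground, Hover}.
Land ∈ Sat(EG EX (returning ∨ low_batt)).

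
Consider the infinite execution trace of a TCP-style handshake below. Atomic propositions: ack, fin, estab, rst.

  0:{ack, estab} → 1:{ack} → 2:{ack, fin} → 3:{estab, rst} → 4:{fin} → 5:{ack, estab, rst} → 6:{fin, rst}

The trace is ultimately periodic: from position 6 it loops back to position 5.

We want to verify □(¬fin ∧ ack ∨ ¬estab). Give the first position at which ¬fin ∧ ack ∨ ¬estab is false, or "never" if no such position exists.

3

Check ¬fin ∧ ack ∨ ¬estab at each position in order: 0 ✓, 1 ✓, 2 ✓.
At position 3 the labels are {estab, rst}, so ¬fin ∧ ack ∨ ¬estab is false there. This is the first violation.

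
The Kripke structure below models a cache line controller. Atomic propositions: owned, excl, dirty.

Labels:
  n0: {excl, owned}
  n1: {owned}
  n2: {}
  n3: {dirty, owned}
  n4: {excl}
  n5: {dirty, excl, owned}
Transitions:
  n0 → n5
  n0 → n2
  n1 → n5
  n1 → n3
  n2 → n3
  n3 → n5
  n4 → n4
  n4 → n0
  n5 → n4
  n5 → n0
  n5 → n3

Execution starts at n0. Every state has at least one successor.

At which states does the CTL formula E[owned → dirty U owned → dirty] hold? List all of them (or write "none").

States satisfying owned → dirty: {n2, n3, n4, n5}.
States satisfying E[owned → dirty U owned → dirty]: {n2, n3, n4, n5}.

{n2, n3, n4, n5}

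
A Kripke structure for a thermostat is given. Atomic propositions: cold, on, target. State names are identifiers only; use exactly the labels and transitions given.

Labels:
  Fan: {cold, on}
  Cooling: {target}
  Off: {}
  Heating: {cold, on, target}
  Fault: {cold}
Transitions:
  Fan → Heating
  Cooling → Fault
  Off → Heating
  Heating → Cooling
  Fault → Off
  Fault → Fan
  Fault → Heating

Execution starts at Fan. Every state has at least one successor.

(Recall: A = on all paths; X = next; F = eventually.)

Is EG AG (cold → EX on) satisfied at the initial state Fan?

Does not hold

States satisfying AG (cold → EX on): ∅.
States satisfying EG AG (cold → EX on): ∅.
No suitable path/successor from Fan witnesses the formula.
Fan ∉ Sat(EG AG (cold → EX on)).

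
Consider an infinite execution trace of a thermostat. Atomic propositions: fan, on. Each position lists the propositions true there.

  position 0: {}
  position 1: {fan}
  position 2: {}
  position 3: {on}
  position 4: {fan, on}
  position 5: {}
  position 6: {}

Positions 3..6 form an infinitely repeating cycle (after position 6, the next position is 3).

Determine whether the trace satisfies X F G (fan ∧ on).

The position after 0 is 1; F G (fan ∧ on) is false there.

Violated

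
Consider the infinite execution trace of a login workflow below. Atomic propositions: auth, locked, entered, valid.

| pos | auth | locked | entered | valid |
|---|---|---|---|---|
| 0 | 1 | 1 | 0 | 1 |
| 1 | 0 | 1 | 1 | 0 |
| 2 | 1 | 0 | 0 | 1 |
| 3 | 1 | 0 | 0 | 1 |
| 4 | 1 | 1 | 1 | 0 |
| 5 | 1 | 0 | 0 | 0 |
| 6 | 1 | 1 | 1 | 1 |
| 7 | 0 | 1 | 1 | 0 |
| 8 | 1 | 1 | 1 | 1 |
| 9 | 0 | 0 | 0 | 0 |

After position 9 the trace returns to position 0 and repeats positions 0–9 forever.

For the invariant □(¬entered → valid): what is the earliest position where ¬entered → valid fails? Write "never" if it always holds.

Check ¬entered → valid at each position in order: 0 ✓, 1 ✓, 2 ✓, 3 ✓, 4 ✓.
At position 5 the labels are {auth}, so ¬entered → valid is false there. This is the first violation.

5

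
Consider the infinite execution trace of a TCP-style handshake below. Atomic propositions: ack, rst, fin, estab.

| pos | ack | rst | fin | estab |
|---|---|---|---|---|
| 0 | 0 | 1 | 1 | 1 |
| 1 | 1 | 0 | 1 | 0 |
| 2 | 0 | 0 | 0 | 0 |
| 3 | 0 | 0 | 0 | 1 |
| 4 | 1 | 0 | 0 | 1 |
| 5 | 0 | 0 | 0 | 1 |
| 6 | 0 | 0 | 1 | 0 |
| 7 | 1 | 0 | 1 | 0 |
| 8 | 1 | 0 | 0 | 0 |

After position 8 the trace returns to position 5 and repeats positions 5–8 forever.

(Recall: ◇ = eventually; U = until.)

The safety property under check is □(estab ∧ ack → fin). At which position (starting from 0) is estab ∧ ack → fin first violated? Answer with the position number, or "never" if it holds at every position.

Check estab ∧ ack → fin at each position in order: 0 ✓, 1 ✓, 2 ✓, 3 ✓.
At position 4 the labels are {ack, estab}, so estab ∧ ack → fin is false there. This is the first violation.

4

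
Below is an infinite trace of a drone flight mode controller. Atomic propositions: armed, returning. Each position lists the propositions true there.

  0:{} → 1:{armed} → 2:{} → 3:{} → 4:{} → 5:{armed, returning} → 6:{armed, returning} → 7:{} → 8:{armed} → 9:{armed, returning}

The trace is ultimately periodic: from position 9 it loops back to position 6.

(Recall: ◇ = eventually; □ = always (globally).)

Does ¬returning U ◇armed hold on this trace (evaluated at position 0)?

Holds

Walking from position 0: ◇armed first holds at position 0, and ¬returning holds at every earlier position along the way, so ¬returning U ◇armed holds.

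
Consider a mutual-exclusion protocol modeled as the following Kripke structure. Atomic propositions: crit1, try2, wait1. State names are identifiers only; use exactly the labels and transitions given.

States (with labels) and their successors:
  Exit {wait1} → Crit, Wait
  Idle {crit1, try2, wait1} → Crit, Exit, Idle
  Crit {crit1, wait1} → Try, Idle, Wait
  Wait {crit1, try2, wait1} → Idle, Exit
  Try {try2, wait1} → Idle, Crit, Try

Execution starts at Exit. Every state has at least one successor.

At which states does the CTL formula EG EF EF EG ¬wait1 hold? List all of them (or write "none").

States satisfying EF EF EG ¬wait1: ∅.
States satisfying EG EF EF EG ¬wait1: ∅.

none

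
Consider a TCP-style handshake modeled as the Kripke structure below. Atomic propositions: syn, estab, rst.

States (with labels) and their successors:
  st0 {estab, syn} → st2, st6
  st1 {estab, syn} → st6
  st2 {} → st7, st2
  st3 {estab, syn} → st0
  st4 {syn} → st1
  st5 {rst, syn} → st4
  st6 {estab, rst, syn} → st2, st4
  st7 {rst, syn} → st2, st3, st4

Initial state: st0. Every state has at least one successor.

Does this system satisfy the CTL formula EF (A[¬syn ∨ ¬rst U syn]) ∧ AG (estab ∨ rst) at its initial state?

States satisfying A[¬syn ∨ ¬rst U syn]: {st0, st1, st3, st4, st5, st6, st7}.
States satisfying EF (A[¬syn ∨ ¬rst U syn]): {st0, st1, st2, st3, st4, st5, st6, st7}.
States satisfying estab ∨ rst: {st0, st1, st3, st5, st6, st7}.
States satisfying AG (estab ∨ rst): ∅.
States satisfying EF (A[¬syn ∨ ¬rst U syn]) ∧ AG (estab ∨ rst): ∅.
st0 ∉ Sat(EF (A[¬syn ∨ ¬rst U syn]) ∧ AG (estab ∨ rst)).

No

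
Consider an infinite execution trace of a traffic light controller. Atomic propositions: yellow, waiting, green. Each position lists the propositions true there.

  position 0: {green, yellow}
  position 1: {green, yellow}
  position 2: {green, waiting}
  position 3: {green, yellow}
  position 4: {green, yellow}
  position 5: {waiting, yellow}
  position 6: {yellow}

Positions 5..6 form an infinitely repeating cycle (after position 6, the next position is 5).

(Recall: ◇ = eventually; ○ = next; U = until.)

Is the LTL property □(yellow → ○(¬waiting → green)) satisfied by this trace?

yellow → ○(¬waiting → green) must hold at every position from 0 onward. It fails at position 5, so □(yellow → ○(¬waiting → green)) is false.
Positions where yellow holds: 0, 1, 3, 4, 5, 6.
Check ○(¬waiting → green) at each: 0→ok, 1→ok, 3→ok, 4→ok, 5→fails, 6→ok.

No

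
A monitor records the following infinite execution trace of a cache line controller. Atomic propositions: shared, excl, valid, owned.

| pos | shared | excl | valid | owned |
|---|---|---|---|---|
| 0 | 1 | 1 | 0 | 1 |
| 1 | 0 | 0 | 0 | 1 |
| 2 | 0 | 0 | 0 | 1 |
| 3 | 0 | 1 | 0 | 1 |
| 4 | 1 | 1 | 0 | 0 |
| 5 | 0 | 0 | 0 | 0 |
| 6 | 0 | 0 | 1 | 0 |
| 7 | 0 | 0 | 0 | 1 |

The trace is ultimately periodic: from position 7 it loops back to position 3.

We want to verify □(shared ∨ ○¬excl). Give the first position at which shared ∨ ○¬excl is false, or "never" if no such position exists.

2

Check shared ∨ ○¬excl at each position in order: 0 ✓, 1 ✓.
At position 2 the labels are {owned} and the next position 3 has {excl, owned}, so shared ∨ ○¬excl is false there. This is the first violation.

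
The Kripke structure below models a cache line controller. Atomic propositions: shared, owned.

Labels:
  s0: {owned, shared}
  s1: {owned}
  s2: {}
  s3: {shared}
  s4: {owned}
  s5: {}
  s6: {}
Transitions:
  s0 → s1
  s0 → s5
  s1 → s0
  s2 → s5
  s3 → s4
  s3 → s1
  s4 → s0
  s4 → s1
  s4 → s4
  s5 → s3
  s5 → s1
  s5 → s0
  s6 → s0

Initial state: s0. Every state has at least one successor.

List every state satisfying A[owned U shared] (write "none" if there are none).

{s0, s1, s3}

States satisfying owned: {s0, s1, s4}.
States satisfying shared: {s0, s3}.
States satisfying A[owned U shared]: {s0, s1, s3}.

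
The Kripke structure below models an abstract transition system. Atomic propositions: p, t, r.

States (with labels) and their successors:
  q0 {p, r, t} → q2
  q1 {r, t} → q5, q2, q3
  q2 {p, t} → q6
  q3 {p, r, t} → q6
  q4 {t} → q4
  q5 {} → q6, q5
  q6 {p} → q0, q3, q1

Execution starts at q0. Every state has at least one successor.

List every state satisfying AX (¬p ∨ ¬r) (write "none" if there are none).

{q0, q2, q3, q4, q5}

States satisfying ¬p ∨ ¬r: {q1, q2, q4, q5, q6}.
States satisfying AX (¬p ∨ ¬r): {q0, q2, q3, q4, q5}.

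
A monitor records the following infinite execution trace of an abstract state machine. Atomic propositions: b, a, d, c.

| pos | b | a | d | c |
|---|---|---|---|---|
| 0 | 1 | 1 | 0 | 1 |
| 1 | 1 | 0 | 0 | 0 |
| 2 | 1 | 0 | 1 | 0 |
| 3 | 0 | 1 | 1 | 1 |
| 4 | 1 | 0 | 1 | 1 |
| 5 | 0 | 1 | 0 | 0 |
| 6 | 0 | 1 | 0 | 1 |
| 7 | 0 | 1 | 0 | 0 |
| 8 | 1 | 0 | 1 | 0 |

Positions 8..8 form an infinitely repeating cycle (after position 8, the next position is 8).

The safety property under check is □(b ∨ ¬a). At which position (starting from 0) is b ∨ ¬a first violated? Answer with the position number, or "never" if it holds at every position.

3

Check b ∨ ¬a at each position in order: 0 ✓, 1 ✓, 2 ✓.
At position 3 the labels are {a, c, d}, so b ∨ ¬a is false there. This is the first violation.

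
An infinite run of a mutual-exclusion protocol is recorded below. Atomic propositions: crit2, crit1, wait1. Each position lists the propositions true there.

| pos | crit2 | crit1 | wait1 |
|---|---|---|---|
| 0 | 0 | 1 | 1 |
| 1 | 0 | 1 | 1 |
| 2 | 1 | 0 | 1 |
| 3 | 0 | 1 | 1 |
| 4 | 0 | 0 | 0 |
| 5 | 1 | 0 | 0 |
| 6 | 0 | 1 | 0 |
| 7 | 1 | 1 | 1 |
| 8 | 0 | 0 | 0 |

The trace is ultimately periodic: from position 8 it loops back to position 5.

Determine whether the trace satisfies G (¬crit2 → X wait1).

¬crit2 → X wait1 must hold at every position from 0 onward. It fails at position 3, so G (¬crit2 → X wait1) is false.
Positions where ¬crit2 holds: 0, 1, 3, 4, 6, 8.
Check X wait1 at each: 0→ok, 1→ok, 3→fails, 4→fails, 6→ok, 8→fails.

Does not hold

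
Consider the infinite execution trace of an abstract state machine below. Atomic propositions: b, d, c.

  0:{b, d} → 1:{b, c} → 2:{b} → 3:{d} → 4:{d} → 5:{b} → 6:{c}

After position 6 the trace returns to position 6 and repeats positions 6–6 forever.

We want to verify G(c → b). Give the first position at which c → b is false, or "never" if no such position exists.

Check c → b at each position in order: 0 ✓, 1 ✓, 2 ✓, 3 ✓, 4 ✓, 5 ✓.
At position 6 the labels are {c}, so c → b is false there. This is the first violation.

6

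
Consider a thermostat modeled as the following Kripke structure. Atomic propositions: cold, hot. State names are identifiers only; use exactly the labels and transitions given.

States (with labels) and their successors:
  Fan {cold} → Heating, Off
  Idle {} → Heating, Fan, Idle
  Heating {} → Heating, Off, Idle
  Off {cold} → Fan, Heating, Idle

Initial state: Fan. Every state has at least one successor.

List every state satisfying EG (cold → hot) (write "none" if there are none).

States satisfying cold → hot: {Idle, Heating}.
States satisfying EG (cold → hot): {Idle, Heating}.

{Idle, Heating}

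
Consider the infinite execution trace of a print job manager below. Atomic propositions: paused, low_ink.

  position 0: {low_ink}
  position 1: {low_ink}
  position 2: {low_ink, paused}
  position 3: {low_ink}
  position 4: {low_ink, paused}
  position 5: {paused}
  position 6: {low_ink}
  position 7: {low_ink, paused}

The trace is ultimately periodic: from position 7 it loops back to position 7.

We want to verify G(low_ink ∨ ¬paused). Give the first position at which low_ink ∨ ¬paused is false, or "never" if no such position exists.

5

Check low_ink ∨ ¬paused at each position in order: 0 ✓, 1 ✓, 2 ✓, 3 ✓, 4 ✓.
At position 5 the labels are {paused}, so low_ink ∨ ¬paused is false there. This is the first violation.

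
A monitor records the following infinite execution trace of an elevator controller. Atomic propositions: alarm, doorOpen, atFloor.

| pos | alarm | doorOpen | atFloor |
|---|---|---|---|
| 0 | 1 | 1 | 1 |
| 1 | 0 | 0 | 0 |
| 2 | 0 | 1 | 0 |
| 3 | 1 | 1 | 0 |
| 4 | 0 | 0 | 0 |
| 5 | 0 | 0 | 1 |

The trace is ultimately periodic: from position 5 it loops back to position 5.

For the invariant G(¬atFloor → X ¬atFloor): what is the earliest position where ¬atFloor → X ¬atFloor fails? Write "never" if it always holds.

4

Check ¬atFloor → X ¬atFloor at each position in order: 0 ✓, 1 ✓, 2 ✓, 3 ✓.
At position 4 the labels are {} and the next position 5 has {atFloor}, so ¬atFloor → X ¬atFloor is false there. This is the first violation.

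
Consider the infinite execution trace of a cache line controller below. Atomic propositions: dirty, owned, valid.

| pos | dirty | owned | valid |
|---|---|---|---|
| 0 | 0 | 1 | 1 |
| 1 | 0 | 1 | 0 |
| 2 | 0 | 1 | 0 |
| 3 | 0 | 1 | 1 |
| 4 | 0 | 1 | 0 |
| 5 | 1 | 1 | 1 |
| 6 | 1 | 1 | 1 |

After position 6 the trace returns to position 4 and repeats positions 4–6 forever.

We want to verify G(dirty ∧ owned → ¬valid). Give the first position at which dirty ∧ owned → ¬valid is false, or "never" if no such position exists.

5

Check dirty ∧ owned → ¬valid at each position in order: 0 ✓, 1 ✓, 2 ✓, 3 ✓, 4 ✓.
At position 5 the labels are {dirty, owned, valid}, so dirty ∧ owned → ¬valid is false there. This is the first violation.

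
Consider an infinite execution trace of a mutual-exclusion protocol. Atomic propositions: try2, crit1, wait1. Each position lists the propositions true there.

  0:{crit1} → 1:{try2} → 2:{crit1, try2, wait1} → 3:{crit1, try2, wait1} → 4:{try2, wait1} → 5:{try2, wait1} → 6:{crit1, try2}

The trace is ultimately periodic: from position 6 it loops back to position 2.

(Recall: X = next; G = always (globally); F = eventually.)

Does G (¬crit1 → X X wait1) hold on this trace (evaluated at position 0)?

¬crit1 → X X wait1 must hold at every position from 0 onward. It fails at position 4, so G (¬crit1 → X X wait1) is false.
Positions where ¬crit1 holds: 1, 4, 5.
Check X X wait1 at each: 1→ok, 4→fails, 5→ok.

No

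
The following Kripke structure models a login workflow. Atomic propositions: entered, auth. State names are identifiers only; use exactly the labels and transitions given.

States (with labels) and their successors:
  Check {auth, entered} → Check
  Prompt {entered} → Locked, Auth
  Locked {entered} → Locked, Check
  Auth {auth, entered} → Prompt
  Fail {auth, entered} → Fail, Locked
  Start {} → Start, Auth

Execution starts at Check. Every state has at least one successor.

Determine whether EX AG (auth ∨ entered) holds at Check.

States satisfying AG (auth ∨ entered): {Check, Prompt, Locked, Auth, Fail}.
States satisfying EX AG (auth ∨ entered): {Check, Prompt, Locked, Auth, Fail, Start}.
Check ∈ Sat(EX AG (auth ∨ entered)).

Holds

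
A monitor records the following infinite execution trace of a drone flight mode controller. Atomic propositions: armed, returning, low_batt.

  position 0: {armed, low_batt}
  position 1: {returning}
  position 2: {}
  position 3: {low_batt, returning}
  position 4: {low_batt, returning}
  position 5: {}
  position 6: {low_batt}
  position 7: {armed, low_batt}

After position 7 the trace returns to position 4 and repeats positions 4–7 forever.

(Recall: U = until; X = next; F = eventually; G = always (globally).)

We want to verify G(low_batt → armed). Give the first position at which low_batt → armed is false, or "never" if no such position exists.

3

Check low_batt → armed at each position in order: 0 ✓, 1 ✓, 2 ✓.
At position 3 the labels are {low_batt, returning}, so low_batt → armed is false there. This is the first violation.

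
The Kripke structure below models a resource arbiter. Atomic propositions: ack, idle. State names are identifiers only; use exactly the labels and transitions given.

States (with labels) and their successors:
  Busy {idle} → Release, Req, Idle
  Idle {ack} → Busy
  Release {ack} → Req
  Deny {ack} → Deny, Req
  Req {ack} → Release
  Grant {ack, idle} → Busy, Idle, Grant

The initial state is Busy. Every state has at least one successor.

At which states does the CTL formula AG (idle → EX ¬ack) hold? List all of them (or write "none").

{Release, Deny, Req}

States satisfying idle → EX ¬ack: {Idle, Release, Deny, Req, Grant}.
States satisfying AG (idle → EX ¬ack): {Release, Deny, Req}.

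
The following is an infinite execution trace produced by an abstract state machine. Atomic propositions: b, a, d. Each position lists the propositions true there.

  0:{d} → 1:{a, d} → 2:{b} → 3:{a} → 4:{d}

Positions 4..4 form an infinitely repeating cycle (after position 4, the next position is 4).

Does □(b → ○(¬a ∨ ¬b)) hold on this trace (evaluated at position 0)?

Yes

b → ○(¬a ∨ ¬b) holds at every position 0..4, and those are all positions ever visited, so □(b → ○(¬a ∨ ¬b)) holds.
Positions where b holds: 2.
Check ○(¬a ∨ ¬b) at each: 2→ok.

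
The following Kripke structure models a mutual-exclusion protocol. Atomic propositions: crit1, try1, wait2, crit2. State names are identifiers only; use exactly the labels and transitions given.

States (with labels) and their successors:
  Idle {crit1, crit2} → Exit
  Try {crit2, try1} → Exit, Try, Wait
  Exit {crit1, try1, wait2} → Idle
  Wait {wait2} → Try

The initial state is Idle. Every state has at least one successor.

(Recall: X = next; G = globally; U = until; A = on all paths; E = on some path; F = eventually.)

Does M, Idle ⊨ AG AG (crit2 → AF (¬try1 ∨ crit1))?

Yes

States satisfying AG (crit2 → AF (¬try1 ∨ crit1)): {Idle, Exit}.
States satisfying AG AG (crit2 → AF (¬try1 ∨ crit1)): {Idle, Exit}.
Every state reachable from Idle satisfies AG (crit2 → AF (¬try1 ∨ crit1)).
Idle ∈ Sat(AG AG (crit2 → AF (¬try1 ∨ crit1))).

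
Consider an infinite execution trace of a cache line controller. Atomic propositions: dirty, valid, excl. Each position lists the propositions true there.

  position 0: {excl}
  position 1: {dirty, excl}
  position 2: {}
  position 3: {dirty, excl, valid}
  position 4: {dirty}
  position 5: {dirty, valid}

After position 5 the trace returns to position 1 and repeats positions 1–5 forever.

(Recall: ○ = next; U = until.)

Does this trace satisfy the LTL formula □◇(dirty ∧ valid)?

Satisfied

◇(dirty ∧ valid) holds at every position 0..5, and those are all positions ever visited, so □◇(dirty ∧ valid) holds.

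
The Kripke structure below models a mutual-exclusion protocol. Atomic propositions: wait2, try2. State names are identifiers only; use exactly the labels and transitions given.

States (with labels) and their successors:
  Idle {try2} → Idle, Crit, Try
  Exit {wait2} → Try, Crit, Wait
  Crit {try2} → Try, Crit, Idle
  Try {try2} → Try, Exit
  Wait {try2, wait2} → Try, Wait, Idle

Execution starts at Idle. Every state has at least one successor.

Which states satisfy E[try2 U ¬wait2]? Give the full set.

{Idle, Crit, Try, Wait}

States satisfying try2: {Idle, Crit, Try, Wait}.
States satisfying ¬wait2: {Idle, Crit, Try}.
States satisfying E[try2 U ¬wait2]: {Idle, Crit, Try, Wait}.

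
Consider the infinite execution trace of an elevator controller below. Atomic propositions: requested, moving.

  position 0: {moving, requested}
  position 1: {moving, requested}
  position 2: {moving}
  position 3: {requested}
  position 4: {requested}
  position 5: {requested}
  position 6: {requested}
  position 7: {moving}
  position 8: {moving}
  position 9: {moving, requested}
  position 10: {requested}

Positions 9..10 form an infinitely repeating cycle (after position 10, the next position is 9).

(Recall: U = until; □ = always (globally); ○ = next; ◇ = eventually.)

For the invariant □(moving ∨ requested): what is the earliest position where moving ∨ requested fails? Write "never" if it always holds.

never

moving ∨ requested holds at every position 0..10, and those are all the positions the trace ever visits, so the invariant □(moving ∨ requested) is never violated.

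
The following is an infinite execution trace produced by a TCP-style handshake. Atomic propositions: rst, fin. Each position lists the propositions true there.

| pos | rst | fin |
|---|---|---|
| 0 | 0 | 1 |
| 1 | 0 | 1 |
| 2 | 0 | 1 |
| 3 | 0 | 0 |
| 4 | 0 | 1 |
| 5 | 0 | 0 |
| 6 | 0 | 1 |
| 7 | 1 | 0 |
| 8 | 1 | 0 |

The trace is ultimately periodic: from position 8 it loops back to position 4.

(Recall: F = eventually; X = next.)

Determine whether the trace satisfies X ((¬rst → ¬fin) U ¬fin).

Does not hold

The position after 0 is 1; (¬rst → ¬fin) U ¬fin is false there.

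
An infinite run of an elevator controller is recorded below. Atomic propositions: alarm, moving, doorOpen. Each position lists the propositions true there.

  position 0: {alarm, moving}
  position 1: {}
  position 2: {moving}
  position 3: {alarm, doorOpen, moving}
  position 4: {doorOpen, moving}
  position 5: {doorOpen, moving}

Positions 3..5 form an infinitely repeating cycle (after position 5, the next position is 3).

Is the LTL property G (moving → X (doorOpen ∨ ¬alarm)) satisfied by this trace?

moving → X (doorOpen ∨ ¬alarm) holds at every position 0..5, and those are all positions ever visited, so G (moving → X (doorOpen ∨ ¬alarm)) holds.
Positions where moving holds: 0, 2, 3, 4, 5.
Check X (doorOpen ∨ ¬alarm) at each: 0→ok, 2→ok, 3→ok, 4→ok, 5→ok.

Yes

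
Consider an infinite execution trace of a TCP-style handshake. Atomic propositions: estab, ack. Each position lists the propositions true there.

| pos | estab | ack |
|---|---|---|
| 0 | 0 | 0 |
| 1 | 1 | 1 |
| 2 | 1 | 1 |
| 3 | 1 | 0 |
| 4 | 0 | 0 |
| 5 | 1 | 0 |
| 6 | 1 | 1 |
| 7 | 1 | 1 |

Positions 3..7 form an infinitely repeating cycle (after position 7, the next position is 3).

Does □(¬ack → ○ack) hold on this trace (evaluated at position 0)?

Does not hold

¬ack → ○ack must hold at every position from 0 onward. It fails at position 3, so □(¬ack → ○ack) is false.
Positions where ¬ack holds: 0, 3, 4, 5.
Check ○ack at each: 0→ok, 3→fails, 4→fails, 5→ok.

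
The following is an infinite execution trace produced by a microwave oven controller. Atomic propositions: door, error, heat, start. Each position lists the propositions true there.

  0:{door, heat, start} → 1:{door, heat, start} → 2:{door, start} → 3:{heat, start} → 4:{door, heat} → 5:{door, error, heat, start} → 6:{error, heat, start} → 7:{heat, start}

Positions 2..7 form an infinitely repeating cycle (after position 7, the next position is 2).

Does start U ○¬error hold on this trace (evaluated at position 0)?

Walking from position 0: ○¬error first holds at position 0, and start holds at every earlier position along the way, so start U ○¬error holds.

Yes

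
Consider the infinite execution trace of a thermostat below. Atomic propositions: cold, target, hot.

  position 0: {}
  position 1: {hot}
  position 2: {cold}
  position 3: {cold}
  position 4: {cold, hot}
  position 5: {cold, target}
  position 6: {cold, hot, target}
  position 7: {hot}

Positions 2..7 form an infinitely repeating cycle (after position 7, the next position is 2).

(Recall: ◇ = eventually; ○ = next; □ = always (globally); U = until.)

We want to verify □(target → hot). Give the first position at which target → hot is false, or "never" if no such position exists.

Check target → hot at each position in order: 0 ✓, 1 ✓, 2 ✓, 3 ✓, 4 ✓.
At position 5 the labels are {cold, target}, so target → hot is false there. This is the first violation.

5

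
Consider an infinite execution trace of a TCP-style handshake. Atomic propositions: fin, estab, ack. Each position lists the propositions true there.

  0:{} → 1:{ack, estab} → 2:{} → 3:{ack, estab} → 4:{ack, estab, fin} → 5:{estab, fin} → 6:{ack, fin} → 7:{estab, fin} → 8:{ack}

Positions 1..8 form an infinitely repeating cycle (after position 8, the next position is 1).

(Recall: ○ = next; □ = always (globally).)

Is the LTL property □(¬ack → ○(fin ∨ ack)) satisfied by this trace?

¬ack → ○(fin ∨ ack) holds at every position 0..8, and those are all positions ever visited, so □(¬ack → ○(fin ∨ ack)) holds.
Positions where ¬ack holds: 0, 2, 5, 7.
Check ○(fin ∨ ack) at each: 0→ok, 2→ok, 5→ok, 7→ok.

Satisfied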